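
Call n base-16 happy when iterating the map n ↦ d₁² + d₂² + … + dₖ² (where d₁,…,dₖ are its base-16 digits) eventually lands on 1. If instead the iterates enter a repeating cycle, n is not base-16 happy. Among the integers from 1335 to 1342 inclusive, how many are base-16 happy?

3

1335: 1335 → 83 → 34 → 8 → 64 → 16 → 1  — base-16 happy
1336: 1336 → 98 → 40 → 68 → 32 → 4 → 16 → 1  — base-16 happy
1337: 1337 → 115 → 58 → 109 → 205 → 313 → 91 → 146 → 85 → 50 → 13 → 169 → 181 → 146  — not base-16 happy
1338: 1338 → 134 → 100 → 52 → 25 → 82 → 29 → 170 → 200 → 208 → 169 → 181 → 146 → 85 → 50 → 13 → 169  — not base-16 happy
1339: 1339 → 155 → 202 → 244 → 241 → 226 → 200 → 208 → 169 → 181 → 146 → 85 → 50 → 13 → 169  — not base-16 happy
1340: 1340 → 178 → 125 → 218 → 269 → 170 → 200 → 208 → 169 → 181 → 146 → 85 → 50 → 13 → 169  — not base-16 happy
1341: 1341 → 203 → 265 → 82 → 29 → 170 → 200 → 208 → 169 → 181 → 146 → 85 → 50 → 13 → 169  — not base-16 happy
1342: 1342 → 230 → 232 → 260 → 17 → 2 → 4 → 16 → 1  — base-16 happy
base-16 happy: 1335, 1336, 1342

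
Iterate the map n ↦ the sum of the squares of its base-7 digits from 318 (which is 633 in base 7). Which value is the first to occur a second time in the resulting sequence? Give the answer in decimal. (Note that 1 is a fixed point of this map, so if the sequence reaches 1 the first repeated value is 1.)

10

318 = (6,3,3)_7 → 6² + 3² + 3² = 36 + 9 + 9 = 54
54 = (1,0,5)_7 → 1² + 0² + 5² = 1 + 0 + 25 = 26
26 = (3,5)_7 → 3² + 5² = 9 + 25 = 34
34 = (4,6)_7 → 4² + 6² = 16 + 36 = 52
52 = (1,0,3)_7 → 1² + 0² + 3² = 1 + 0 + 9 = 10
10 = (1,3)_7 → 1² + 3² = 1 + 9 = 10  — 10 already appeared earlier.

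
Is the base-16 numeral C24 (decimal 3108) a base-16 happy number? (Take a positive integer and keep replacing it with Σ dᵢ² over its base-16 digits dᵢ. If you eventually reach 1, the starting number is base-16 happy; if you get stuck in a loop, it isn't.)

3108 = (12,2,4)_16 → 12² + 2² + 4² = 144 + 4 + 16 = 164
164 = (10,4)_16 → 10² + 4² = 100 + 16 = 116
116 = (7,4)_16 → 7² + 4² = 49 + 16 = 65
65 = (4,1)_16 → 4² + 1² = 16 + 1 = 17
17 = (1,1)_16 → 1² + 1² = 1 + 1 = 2
2 = (2)_16 → 2² = 4
4 = (4)_16 → 4² = 16
16 = (1,0)_16 → 1² + 0² = 1 + 0 = 1  — reached 1.

base-16 happy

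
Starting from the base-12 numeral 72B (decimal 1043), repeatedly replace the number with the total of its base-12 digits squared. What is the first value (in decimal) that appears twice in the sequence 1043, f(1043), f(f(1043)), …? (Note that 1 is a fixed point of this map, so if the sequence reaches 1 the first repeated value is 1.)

1043 = (7,2,11)_12 → 7² + 2² + 11² = 49 + 4 + 121 = 174
174 = (1,2,6)_12 → 1² + 2² + 6² = 1 + 4 + 36 = 41
41 = (3,5)_12 → 3² + 5² = 9 + 25 = 34
34 = (2,10)_12 → 2² + 10² = 4 + 100 = 104
104 = (8,8)_12 → 8² + 8² = 64 + 64 = 128
128 = (10,8)_12 → 10² + 8² = 100 + 64 = 164
164 = (1,1,8)_12 → 1² + 1² + 8² = 1 + 1 + 64 = 66
66 = (5,6)_12 → 5² + 6² = 25 + 36 = 61
61 = (5,1)_12 → 5² + 1² = 25 + 1 = 26
26 = (2,2)_12 → 2² + 2² = 4 + 4 = 8
8 = (8)_12 → 8² = 64
64 = (5,4)_12 → 5² + 4² = 25 + 16 = 41  — 41 already appeared earlier.

41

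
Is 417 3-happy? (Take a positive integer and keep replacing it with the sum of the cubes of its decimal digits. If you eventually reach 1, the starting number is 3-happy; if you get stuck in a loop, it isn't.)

417 → 4³ + 1³ + 7³ = 64 + 1 + 343 = 408
408 → 4³ + 0³ + 8³ = 64 + 0 + 512 = 576
576 → 5³ + 7³ + 6³ = 125 + 343 + 216 = 684
684 → 6³ + 8³ + 4³ = 216 + 512 + 64 = 792
792 → 7³ + 9³ + 2³ = 343 + 729 + 8 = 1080
1080 → 1³ + 0³ + 8³ + 0³ = 1 + 0 + 512 + 0 = 513
513 → 5³ + 1³ + 3³ = 125 + 1 + 27 = 153
153 → 1³ + 5³ + 3³ = 1 + 125 + 27 = 153  — 153 already seen; the sequence cycles without reaching 1.

not 3-happy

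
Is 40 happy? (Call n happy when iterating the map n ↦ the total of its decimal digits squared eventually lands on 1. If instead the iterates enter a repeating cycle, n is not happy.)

not happy

40 → 4² + 0² = 16
16 → 1² + 6² = 37
37 → 3² + 7² = 58
58 → 5² + 8² = 89
89 → 8² + 9² = 145
145 → 1² + 4² + 5² = 42
42 → 4² + 2² = 20
20 → 2² + 0² = 4
4 → 4² = 16  — 16 already seen; the sequence cycles without reaching 1.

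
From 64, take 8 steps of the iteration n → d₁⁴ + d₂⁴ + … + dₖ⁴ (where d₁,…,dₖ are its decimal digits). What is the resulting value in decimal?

64 → 6⁴ + 4⁴ = 1552
1552 → 1⁴ + 5⁴ + 5⁴ + 2⁴ = 1267
1267 → 1⁴ + 2⁴ + 6⁴ + 7⁴ = 3714
3714 → 3⁴ + 7⁴ + 1⁴ + 4⁴ = 2739
2739 → 2⁴ + 7⁴ + 3⁴ + 9⁴ = 9059
9059 → 9⁴ + 0⁴ + 5⁴ + 9⁴ = 13747
13747 → 1⁴ + 3⁴ + 7⁴ + 4⁴ + 7⁴ = 5140
5140 → 5⁴ + 1⁴ + 4⁴ + 0⁴ = 882

882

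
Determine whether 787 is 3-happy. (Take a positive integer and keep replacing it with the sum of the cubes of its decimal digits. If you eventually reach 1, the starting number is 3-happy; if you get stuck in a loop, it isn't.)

787 → 7³ + 8³ + 7³ = 1198
1198 → 1³ + 1³ + 9³ + 8³ = 1243
1243 → 1³ + 2³ + 4³ + 3³ = 100
100 → 1³ + 0³ + 0³ = 1  — reached 1.

3-happy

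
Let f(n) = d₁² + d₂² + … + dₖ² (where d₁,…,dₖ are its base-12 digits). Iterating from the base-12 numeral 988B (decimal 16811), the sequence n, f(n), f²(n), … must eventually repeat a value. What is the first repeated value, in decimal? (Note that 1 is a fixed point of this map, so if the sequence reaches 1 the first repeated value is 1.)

26

16811 = (9,8,8,11)_12 → 9² + 8² + 8² + 11² = 330
330 = (2,3,6)_12 → 2² + 3² + 6² = 49
49 = (4,1)_12 → 4² + 1² = 17
17 = (1,5)_12 → 1² + 5² = 26
26 = (2,2)_12 → 2² + 2² = 8
8 = (8)_12 → 8² = 64
64 = (5,4)_12 → 5² + 4² = 41
41 = (3,5)_12 → 3² + 5² = 34
34 = (2,10)_12 → 2² + 10² = 104
104 = (8,8)_12 → 8² + 8² = 128
128 = (10,8)_12 → 10² + 8² = 164
164 = (1,1,8)_12 → 1² + 1² + 8² = 66
66 = (5,6)_12 → 5² + 6² = 61
61 = (5,1)_12 → 5² + 1² = 26  — 26 already appeared earlier.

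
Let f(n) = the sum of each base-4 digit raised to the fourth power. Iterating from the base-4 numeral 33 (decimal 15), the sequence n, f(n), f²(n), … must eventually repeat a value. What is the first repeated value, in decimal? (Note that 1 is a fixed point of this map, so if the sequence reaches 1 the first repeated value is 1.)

15 = (3,3)_4 → 3⁴ + 3⁴ = 81 + 81 = 162
162 = (2,2,0,2)_4 → 2⁴ + 2⁴ + 0⁴ + 2⁴ = 16 + 16 + 0 + 16 = 48
48 = (3,0,0)_4 → 3⁴ + 0⁴ + 0⁴ = 81 + 0 + 0 = 81
81 = (1,1,0,1)_4 → 1⁴ + 1⁴ + 0⁴ + 1⁴ = 1 + 1 + 0 + 1 = 3
3 = (3)_4 → 3⁴ = 81  — 81 already appeared earlier.

81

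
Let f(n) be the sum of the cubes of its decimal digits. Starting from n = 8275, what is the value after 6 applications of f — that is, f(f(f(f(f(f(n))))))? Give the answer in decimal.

8275 → 8³ + 2³ + 7³ + 5³ = 988
988 → 9³ + 8³ + 8³ = 1753
1753 → 1³ + 7³ + 5³ + 3³ = 496
496 → 4³ + 9³ + 6³ = 1009
1009 → 1³ + 0³ + 0³ + 9³ = 730
730 → 7³ + 3³ + 0³ = 370

370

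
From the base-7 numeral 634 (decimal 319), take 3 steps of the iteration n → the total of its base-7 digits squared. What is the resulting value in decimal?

45

319 = (6,3,4)_7 → 6² + 3² + 4² = 36 + 9 + 16 = 61
61 = (1,1,5)_7 → 1² + 1² + 5² = 1 + 1 + 25 = 27
27 = (3,6)_7 → 3² + 6² = 9 + 36 = 45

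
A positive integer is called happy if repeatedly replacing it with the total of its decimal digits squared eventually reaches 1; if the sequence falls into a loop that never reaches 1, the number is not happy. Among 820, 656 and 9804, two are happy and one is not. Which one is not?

9804

820: 820 → 68 → 100 → 1  — reaches 1 (happy)
656: 656 → 97 → 130 → 10 → 1  — reaches 1 (happy)
9804: 9804 → 161 → 38 → 73 → 58 → 89 → 145 → 42 → 20 → 4 → 16 → 37 → 58  — repeats 58 (not happy)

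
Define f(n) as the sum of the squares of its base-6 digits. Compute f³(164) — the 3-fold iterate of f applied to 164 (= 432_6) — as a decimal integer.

26

164 = (4,3,2)_6 → 29
29 = (4,5)_6 → 41
41 = (1,0,5)_6 → 26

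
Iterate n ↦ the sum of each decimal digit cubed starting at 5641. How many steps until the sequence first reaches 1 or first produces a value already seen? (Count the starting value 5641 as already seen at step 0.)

7

5641 → 5³ + 6³ + 4³ + 1³ = 125 + 216 + 64 + 1 = 406
406 → 4³ + 0³ + 6³ = 64 + 0 + 216 = 280
280 → 2³ + 8³ + 0³ = 8 + 512 + 0 = 520
520 → 5³ + 2³ + 0³ = 125 + 8 + 0 = 133
133 → 1³ + 3³ + 3³ = 1 + 27 + 27 = 55
55 → 5³ + 5³ = 125 + 125 = 250
250 → 2³ + 5³ + 0³ = 8 + 125 + 0 = 133  — 133 repeats.
That took 7 steps.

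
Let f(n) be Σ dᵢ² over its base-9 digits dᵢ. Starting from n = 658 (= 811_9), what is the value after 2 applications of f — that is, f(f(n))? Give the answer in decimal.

658 = (8,1,1)_9 → 8² + 1² + 1² = 66
66 = (7,3)_9 → 7² + 3² = 58

58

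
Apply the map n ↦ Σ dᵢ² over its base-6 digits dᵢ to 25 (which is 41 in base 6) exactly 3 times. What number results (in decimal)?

25 = (4,1)_6 → 4² + 1² = 17
17 = (2,5)_6 → 2² + 5² = 29
29 = (4,5)_6 → 4² + 5² = 41

41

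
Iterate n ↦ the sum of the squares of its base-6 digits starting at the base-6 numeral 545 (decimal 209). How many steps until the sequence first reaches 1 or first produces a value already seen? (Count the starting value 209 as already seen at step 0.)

209 = (5,4,5)_6 → 5² + 4² + 5² = 25 + 16 + 25 = 66
66 = (1,5,0)_6 → 1² + 5² + 0² = 1 + 25 + 0 = 26
26 = (4,2)_6 → 4² + 2² = 16 + 4 = 20
20 = (3,2)_6 → 3² + 2² = 9 + 4 = 13
13 = (2,1)_6 → 2² + 1² = 4 + 1 = 5
5 = (5)_6 → 5² = 25
25 = (4,1)_6 → 4² + 1² = 16 + 1 = 17
17 = (2,5)_6 → 2² + 5² = 4 + 25 = 29
29 = (4,5)_6 → 4² + 5² = 16 + 25 = 41
41 = (1,0,5)_6 → 1² + 0² + 5² = 1 + 0 + 25 = 26  — 26 repeats.
That took 10 steps.

10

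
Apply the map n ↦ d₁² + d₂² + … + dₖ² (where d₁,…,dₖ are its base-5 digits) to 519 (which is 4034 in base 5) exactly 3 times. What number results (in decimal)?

519 = (4,0,3,4)_5 → 4² + 0² + 3² + 4² = 16 + 0 + 9 + 16 = 41
41 = (1,3,1)_5 → 1² + 3² + 1² = 1 + 9 + 1 = 11
11 = (2,1)_5 → 2² + 1² = 4 + 1 = 5

5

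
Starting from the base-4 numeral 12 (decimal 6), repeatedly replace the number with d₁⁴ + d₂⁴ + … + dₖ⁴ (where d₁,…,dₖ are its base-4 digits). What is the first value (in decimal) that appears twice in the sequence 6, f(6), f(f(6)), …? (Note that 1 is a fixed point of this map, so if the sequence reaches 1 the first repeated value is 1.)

1

6 = (1,2)_4 → 1⁴ + 2⁴ = 17
17 = (1,0,1)_4 → 1⁴ + 0⁴ + 1⁴ = 2
2 = (2)_4 → 2⁴ = 16
16 = (1,0,0)_4 → 1⁴ + 0⁴ + 0⁴ = 1  — reached the fixed point 1.
1 → 1, so 1 is the first repeated value.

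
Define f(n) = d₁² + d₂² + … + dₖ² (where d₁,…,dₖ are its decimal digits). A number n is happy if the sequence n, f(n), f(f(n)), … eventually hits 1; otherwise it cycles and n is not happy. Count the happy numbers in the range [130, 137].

2

130: 130 → 10 → 1  (reaches 1)
131: 131 → 11 → 2 → 4 → 16 → 37 → 58 → 89 → 145 → 42 → 20 → 4  (repeats 4)
132: 132 → 14 → 17 → 50 → 25 → 29 → 85 → 89 → 145 → 42 → 20 → 4 → 16 → 37 → 58 → 89  (repeats 89)
133: 133 → 19 → 82 → 68 → 100 → 1  (reaches 1)
134: 134 → 26 → 40 → 16 → 37 → 58 → 89 → 145 → 42 → 20 → 4 → 16  (repeats 16)
135: 135 → 35 → 34 → 25 → 29 → 85 → 89 → 145 → 42 → 20 → 4 → 16 → 37 → 58 → 89  (repeats 89)
136: 136 → 46 → 52 → 29 → 85 → 89 → 145 → 42 → 20 → 4 → 16 → 37 → 58 → 89  (repeats 89)
137: 137 → 59 → 106 → 37 → 58 → 89 → 145 → 42 → 20 → 4 → 16 → 37  (repeats 37)
happy: 130, 133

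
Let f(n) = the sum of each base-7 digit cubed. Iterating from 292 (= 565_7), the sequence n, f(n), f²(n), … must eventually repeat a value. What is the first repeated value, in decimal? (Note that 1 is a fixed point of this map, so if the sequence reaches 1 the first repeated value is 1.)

16

292 = (5,6,5)_7 → 5³ + 6³ + 5³ = 125 + 216 + 125 = 466
466 = (1,2,3,4)_7 → 1³ + 2³ + 3³ + 4³ = 1 + 8 + 27 + 64 = 100
100 = (2,0,2)_7 → 2³ + 0³ + 2³ = 8 + 0 + 8 = 16
16 = (2,2)_7 → 2³ + 2³ = 8 + 8 = 16  — 16 already appeared earlier.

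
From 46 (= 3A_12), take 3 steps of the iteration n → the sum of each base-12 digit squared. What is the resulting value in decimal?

136

46 = (3,10)_12 → 3² + 10² = 109
109 = (9,1)_12 → 9² + 1² = 82
82 = (6,10)_12 → 6² + 10² = 136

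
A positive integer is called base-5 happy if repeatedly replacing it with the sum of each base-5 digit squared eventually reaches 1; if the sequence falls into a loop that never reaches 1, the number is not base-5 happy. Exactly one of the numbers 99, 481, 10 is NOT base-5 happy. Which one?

99: 99 → 41 → 11 → 5 → 1  — reaches 1 (base-5 happy)
481: 481 → 27 → 5 → 1  — reaches 1 (base-5 happy)
10: 10 → 4 → 16 → 10  — repeats 10 (not base-5 happy)

10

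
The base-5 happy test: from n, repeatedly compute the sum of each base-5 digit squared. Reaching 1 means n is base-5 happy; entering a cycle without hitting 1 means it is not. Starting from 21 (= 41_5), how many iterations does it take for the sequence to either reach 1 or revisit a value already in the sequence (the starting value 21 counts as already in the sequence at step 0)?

21 = (4,1)_5 → 4² + 1² = 17
17 = (3,2)_5 → 3² + 2² = 13
13 = (2,3)_5 → 2² + 3² = 13  — 13 repeats.
That took 3 steps.

3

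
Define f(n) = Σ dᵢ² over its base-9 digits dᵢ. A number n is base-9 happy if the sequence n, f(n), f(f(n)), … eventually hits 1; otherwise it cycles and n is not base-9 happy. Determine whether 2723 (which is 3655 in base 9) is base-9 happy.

base-9 happy

2723 = (3,6,5,5)_9 → 95
95 = (1,1,5)_9 → 27
27 = (3,0)_9 → 9
9 = (1,0)_9 → 1  — reached 1.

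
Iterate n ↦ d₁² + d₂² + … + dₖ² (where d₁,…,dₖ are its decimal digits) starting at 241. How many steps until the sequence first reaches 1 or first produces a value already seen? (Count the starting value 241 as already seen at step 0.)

241 → 2² + 4² + 1² = 21
21 → 2² + 1² = 5
5 → 5² = 25
25 → 2² + 5² = 29
29 → 2² + 9² = 85
85 → 8² + 5² = 89
89 → 8² + 9² = 145
145 → 1² + 4² + 5² = 42
42 → 4² + 2² = 20
20 → 2² + 0² = 4
4 → 4² = 16
16 → 1² + 6² = 37
37 → 3² + 7² = 58
58 → 5² + 8² = 89  — 89 repeats.
That took 14 steps.

14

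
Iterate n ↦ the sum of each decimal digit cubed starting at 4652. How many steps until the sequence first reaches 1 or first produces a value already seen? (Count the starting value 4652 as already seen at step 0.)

4652 → 4³ + 6³ + 5³ + 2³ = 64 + 216 + 125 + 8 = 413
413 → 4³ + 1³ + 3³ = 64 + 1 + 27 = 92
92 → 9³ + 2³ = 729 + 8 = 737
737 → 7³ + 3³ + 7³ = 343 + 27 + 343 = 713
713 → 7³ + 1³ + 3³ = 343 + 1 + 27 = 371
371 → 3³ + 7³ + 1³ = 27 + 343 + 1 = 371  — 371 repeats.
That took 6 steps.

6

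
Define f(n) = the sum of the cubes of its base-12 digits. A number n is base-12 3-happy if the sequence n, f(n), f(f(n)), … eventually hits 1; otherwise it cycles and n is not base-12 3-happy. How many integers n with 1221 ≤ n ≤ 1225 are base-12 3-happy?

3

1221: 1221 → 1366 → 1854 → 1217 → 762 → 368 → 736 → 190 → 1028 → 856 → 1520 → 1728 → 1  (reaches 1)
1222: 1222 → 1637 → 1520 → 1728 → 1  (reaches 1)
1223: 1223 → 1968 → 514 → 1243 → 1198 → 1539 → 1539  (repeats 1539)
1224: 1224 → 728 → 637 → 190 → 1028 → 856 → 1520 → 1728 → 1  (reaches 1)
1225: 1225 → 729 → 854 → 1464 → 1008 → 343 → 415 → 1351 → 1136 → 1855 → 1344 → 793 → 342 → 288 → 8 → 512 → 755 → 1464  (repeats 1464)
base-12 3-happy: 1221, 1222, 1224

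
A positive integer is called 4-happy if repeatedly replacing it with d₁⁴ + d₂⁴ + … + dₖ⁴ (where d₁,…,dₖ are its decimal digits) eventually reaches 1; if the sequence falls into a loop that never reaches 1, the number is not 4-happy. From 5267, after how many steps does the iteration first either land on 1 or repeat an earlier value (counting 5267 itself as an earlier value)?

8

5267 → 5⁴ + 2⁴ + 6⁴ + 7⁴ = 4338
4338 → 4⁴ + 3⁴ + 3⁴ + 8⁴ = 4514
4514 → 4⁴ + 5⁴ + 1⁴ + 4⁴ = 1138
1138 → 1⁴ + 1⁴ + 3⁴ + 8⁴ = 4179
4179 → 4⁴ + 1⁴ + 7⁴ + 9⁴ = 9219
9219 → 9⁴ + 2⁴ + 1⁴ + 9⁴ = 13139
13139 → 1⁴ + 3⁴ + 1⁴ + 3⁴ + 9⁴ = 6725
6725 → 6⁴ + 7⁴ + 2⁴ + 5⁴ = 4338  — 4338 repeats.
That took 8 steps.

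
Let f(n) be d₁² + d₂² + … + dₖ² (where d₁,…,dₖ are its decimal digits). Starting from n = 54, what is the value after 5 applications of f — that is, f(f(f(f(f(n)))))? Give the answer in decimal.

29

54 → 5² + 4² = 41
41 → 4² + 1² = 17
17 → 1² + 7² = 50
50 → 5² + 0² = 25
25 → 2² + 5² = 29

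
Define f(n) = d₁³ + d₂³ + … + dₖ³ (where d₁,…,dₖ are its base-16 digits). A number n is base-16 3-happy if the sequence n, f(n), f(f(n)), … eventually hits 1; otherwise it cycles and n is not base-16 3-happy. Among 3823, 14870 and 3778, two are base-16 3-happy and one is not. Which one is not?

3823: 3823 → 8863 → 4120 → 514 → 16 → 1  — reaches 1 (base-16 3-happy)
14870: 14870 → 1244 → 3989 → 4229 → 638 → 3095 → 2072 → 1025 → 65 → 65  — repeats 65 (not base-16 3-happy)
3778: 3778 → 4480 → 514 → 16 → 1  — reaches 1 (base-16 3-happy)

14870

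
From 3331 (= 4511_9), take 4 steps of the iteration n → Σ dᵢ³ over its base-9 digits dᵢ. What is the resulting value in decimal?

133

3331 = (4,5,1,1)_9 → 4³ + 5³ + 1³ + 1³ = 191
191 = (2,3,2)_9 → 2³ + 3³ + 2³ = 43
43 = (4,7)_9 → 4³ + 7³ = 407
407 = (5,0,2)_9 → 5³ + 0³ + 2³ = 133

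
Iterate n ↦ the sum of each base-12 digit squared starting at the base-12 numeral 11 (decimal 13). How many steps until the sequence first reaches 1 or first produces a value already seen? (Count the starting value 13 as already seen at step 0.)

15

13 = (1,1)_12 → 1² + 1² = 2
2 = (2)_12 → 2² = 4
4 = (4)_12 → 4² = 16
16 = (1,4)_12 → 1² + 4² = 17
17 = (1,5)_12 → 1² + 5² = 26
26 = (2,2)_12 → 2² + 2² = 8
8 = (8)_12 → 8² = 64
64 = (5,4)_12 → 5² + 4² = 41
41 = (3,5)_12 → 3² + 5² = 34
34 = (2,10)_12 → 2² + 10² = 104
104 = (8,8)_12 → 8² + 8² = 128
128 = (10,8)_12 → 10² + 8² = 164
164 = (1,1,8)_12 → 1² + 1² + 8² = 66
66 = (5,6)_12 → 5² + 6² = 61
61 = (5,1)_12 → 5² + 1² = 26  — 26 repeats.
That took 15 steps.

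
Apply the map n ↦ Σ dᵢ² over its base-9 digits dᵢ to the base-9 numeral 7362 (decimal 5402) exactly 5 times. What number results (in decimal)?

5402 = (7,3,6,2)_9 → 7² + 3² + 6² + 2² = 49 + 9 + 36 + 4 = 98
98 = (1,1,8)_9 → 1² + 1² + 8² = 1 + 1 + 64 = 66
66 = (7,3)_9 → 7² + 3² = 49 + 9 = 58
58 = (6,4)_9 → 6² + 4² = 36 + 16 = 52
52 = (5,7)_9 → 5² + 7² = 25 + 49 = 74

74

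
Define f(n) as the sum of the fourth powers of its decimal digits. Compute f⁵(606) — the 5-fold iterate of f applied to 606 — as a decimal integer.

6514

606 → 6⁴ + 0⁴ + 6⁴ = 1296 + 0 + 1296 = 2592
2592 → 2⁴ + 5⁴ + 9⁴ + 2⁴ = 16 + 625 + 6561 + 16 = 7218
7218 → 7⁴ + 2⁴ + 1⁴ + 8⁴ = 2401 + 16 + 1 + 4096 = 6514
6514 → 6⁴ + 5⁴ + 1⁴ + 4⁴ = 1296 + 625 + 1 + 256 = 2178
2178 → 2⁴ + 1⁴ + 7⁴ + 8⁴ = 16 + 1 + 2401 + 4096 = 6514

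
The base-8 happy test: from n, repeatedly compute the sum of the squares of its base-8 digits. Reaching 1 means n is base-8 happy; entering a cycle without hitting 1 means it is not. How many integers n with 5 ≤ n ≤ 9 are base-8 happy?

1

5: 5 → 25 → 10 → 5  (repeats 5)
6: 6 → 36 → 32 → 16 → 4 → 16  (repeats 16)
7: 7 → 49 → 37 → 41 → 26 → 13 → 26  (repeats 26)
8: 8 → 1  (reaches 1)
9: 9 → 2 → 4 → 16 → 4  (repeats 4)
base-8 happy: 8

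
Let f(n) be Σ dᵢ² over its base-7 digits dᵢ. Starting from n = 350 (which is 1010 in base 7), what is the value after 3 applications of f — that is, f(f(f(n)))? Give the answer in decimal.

16

350 = (1,0,1,0)_7 → 1² + 0² + 1² + 0² = 2
2 = (2)_7 → 2² = 4
4 = (4)_7 → 4² = 16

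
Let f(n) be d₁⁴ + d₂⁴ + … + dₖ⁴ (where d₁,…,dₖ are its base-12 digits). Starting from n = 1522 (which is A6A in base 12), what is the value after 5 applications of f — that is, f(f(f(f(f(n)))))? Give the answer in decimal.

1522 = (10,6,10)_12 → 10⁴ + 6⁴ + 10⁴ = 21296
21296 = (1,0,3,10,8)_12 → 1⁴ + 0⁴ + 3⁴ + 10⁴ + 8⁴ = 14178
14178 = (8,2,5,6)_12 → 8⁴ + 2⁴ + 5⁴ + 6⁴ = 6033
6033 = (3,5,10,9)_12 → 3⁴ + 5⁴ + 10⁴ + 9⁴ = 17267
17267 = (9,11,10,11)_12 → 9⁴ + 11⁴ + 10⁴ + 11⁴ = 45843

45843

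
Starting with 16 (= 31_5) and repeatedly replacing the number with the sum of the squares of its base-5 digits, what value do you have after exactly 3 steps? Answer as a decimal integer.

16 = (3,1)_5 → 3² + 1² = 9 + 1 = 10
10 = (2,0)_5 → 2² + 0² = 4 + 0 = 4
4 = (4)_5 → 4² = 16

16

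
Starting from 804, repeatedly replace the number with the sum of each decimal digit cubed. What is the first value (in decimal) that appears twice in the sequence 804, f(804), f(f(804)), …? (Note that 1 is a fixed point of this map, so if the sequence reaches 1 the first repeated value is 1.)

153

804 → 8³ + 0³ + 4³ = 512 + 0 + 64 = 576
576 → 5³ + 7³ + 6³ = 125 + 343 + 216 = 684
684 → 6³ + 8³ + 4³ = 216 + 512 + 64 = 792
792 → 7³ + 9³ + 2³ = 343 + 729 + 8 = 1080
1080 → 1³ + 0³ + 8³ + 0³ = 1 + 0 + 512 + 0 = 513
513 → 5³ + 1³ + 3³ = 125 + 1 + 27 = 153
153 → 1³ + 5³ + 3³ = 1 + 125 + 27 = 153  — 153 already appeared earlier.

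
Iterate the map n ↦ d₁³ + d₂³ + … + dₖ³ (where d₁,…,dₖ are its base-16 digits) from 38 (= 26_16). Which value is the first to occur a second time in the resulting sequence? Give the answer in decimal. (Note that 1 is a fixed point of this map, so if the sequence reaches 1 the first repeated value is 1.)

38 = (2,6)_16 → 2³ + 6³ = 8 + 216 = 224
224 = (14,0)_16 → 14³ + 0³ = 2744 + 0 = 2744
2744 = (10,11,8)_16 → 10³ + 11³ + 8³ = 1000 + 1331 + 512 = 2843
2843 = (11,1,11)_16 → 11³ + 1³ + 11³ = 1331 + 1 + 1331 = 2663
2663 = (10,6,7)_16 → 10³ + 6³ + 7³ = 1000 + 216 + 343 = 1559
1559 = (6,1,7)_16 → 6³ + 1³ + 7³ = 216 + 1 + 343 = 560
560 = (2,3,0)_16 → 2³ + 3³ + 0³ = 8 + 27 + 0 = 35
35 = (2,3)_16 → 2³ + 3³ = 8 + 27 = 35  — 35 already appeared earlier.

35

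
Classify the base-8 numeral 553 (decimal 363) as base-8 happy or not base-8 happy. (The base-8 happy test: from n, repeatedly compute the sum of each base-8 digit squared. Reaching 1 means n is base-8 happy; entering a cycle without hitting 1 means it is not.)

363 = (5,5,3)_8 → 5² + 5² + 3² = 59
59 = (7,3)_8 → 7² + 3² = 58
58 = (7,2)_8 → 7² + 2² = 53
53 = (6,5)_8 → 6² + 5² = 61
61 = (7,5)_8 → 7² + 5² = 74
74 = (1,1,2)_8 → 1² + 1² + 2² = 6
6 = (6)_8 → 6² = 36
36 = (4,4)_8 → 4² + 4² = 32
32 = (4,0)_8 → 4² + 0² = 16
16 = (2,0)_8 → 2² + 0² = 4
4 = (4)_8 → 4² = 16  — 16 already seen; the sequence cycles without reaching 1.

not base-8 happy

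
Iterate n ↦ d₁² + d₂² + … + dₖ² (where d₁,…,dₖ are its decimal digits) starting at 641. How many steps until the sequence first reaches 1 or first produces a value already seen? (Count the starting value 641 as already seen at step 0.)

14

641 → 6² + 4² + 1² = 53
53 → 5² + 3² = 34
34 → 3² + 4² = 25
25 → 2² + 5² = 29
29 → 2² + 9² = 85
85 → 8² + 5² = 89
89 → 8² + 9² = 145
145 → 1² + 4² + 5² = 42
42 → 4² + 2² = 20
20 → 2² + 0² = 4
4 → 4² = 16
16 → 1² + 6² = 37
37 → 3² + 7² = 58
58 → 5² + 8² = 89  — 89 repeats.
That took 14 steps.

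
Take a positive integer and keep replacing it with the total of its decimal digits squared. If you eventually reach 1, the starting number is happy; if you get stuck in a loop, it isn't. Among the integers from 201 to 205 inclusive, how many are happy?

201: 201 → 5 → 25 → 29 → 85 → 89 → 145 → 42 → 20 → 4 → 16 → 37 → 58 → 89  (repeats 89)
202: 202 → 8 → 64 → 52 → 29 → 85 → 89 → 145 → 42 → 20 → 4 → 16 → 37 → 58 → 89  (repeats 89)
203: 203 → 13 → 10 → 1  (reaches 1)
204: 204 → 20 → 4 → 16 → 37 → 58 → 89 → 145 → 42 → 20  (repeats 20)
205: 205 → 29 → 85 → 89 → 145 → 42 → 20 → 4 → 16 → 37 → 58 → 89  (repeats 89)
happy: 203

1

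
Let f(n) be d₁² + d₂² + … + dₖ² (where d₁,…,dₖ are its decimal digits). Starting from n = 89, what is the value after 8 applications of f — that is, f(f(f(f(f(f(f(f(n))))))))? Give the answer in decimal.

89

89 → 145
145 → 42
42 → 20
20 → 4
4 → 16
16 → 37
37 → 58
58 → 89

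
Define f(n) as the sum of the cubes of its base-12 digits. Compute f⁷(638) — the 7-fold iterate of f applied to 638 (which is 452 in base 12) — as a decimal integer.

1

638 = (4,5,2)_12 → 4³ + 5³ + 2³ = 64 + 125 + 8 = 197
197 = (1,4,5)_12 → 1³ + 4³ + 5³ = 1 + 64 + 125 = 190
190 = (1,3,10)_12 → 1³ + 3³ + 10³ = 1 + 27 + 1000 = 1028
1028 = (7,1,8)_12 → 7³ + 1³ + 8³ = 343 + 1 + 512 = 856
856 = (5,11,4)_12 → 5³ + 11³ + 4³ = 125 + 1331 + 64 = 1520
1520 = (10,6,8)_12 → 10³ + 6³ + 8³ = 1000 + 216 + 512 = 1728
1728 = (1,0,0,0)_12 → 1³ + 0³ + 0³ + 0³ = 1 + 0 + 0 + 0 = 1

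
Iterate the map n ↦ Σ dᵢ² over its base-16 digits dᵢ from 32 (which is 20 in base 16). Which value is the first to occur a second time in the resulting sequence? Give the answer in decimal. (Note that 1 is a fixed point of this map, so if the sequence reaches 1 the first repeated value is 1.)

1

32 = (2,0)_16 → 2² + 0² = 4 + 0 = 4
4 = (4)_16 → 4² = 16
16 = (1,0)_16 → 1² + 0² = 1 + 0 = 1  — reached the fixed point 1.
1 → 1, so 1 is the first repeated value.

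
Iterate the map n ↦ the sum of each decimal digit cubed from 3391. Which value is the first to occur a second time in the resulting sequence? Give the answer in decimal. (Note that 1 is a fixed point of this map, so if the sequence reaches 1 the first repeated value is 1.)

919

3391 → 3³ + 3³ + 9³ + 1³ = 27 + 27 + 729 + 1 = 784
784 → 7³ + 8³ + 4³ = 343 + 512 + 64 = 919
919 → 9³ + 1³ + 9³ = 729 + 1 + 729 = 1459
1459 → 1³ + 4³ + 5³ + 9³ = 1 + 64 + 125 + 729 = 919  — 919 already appeared earlier.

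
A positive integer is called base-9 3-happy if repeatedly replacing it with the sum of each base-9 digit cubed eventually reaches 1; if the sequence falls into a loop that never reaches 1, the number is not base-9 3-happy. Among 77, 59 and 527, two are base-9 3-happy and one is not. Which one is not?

77: 77 → 637 → 1029 → 271 → 55 → 217 → 225 → 351 → 91 → 3 → 27 → 27  — repeats 27 (not base-9 3-happy)
59: 59 → 341 → 577 → 345 → 99 → 9 → 1  — reaches 1 (base-9 3-happy)
527: 527 → 405 → 125 → 577 → 345 → 99 → 9 → 1  — reaches 1 (base-9 3-happy)

77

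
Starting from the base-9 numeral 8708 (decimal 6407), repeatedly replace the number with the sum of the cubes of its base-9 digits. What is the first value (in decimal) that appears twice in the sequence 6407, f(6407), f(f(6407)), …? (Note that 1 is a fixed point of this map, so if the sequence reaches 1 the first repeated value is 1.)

6407 = (8,7,0,8)_9 → 1367
1367 = (1,7,7,8)_9 → 1199
1199 = (1,5,7,2)_9 → 477
477 = (5,8,0)_9 → 637
637 = (7,7,7)_9 → 1029
1029 = (1,3,6,3)_9 → 271
271 = (3,3,1)_9 → 55
55 = (6,1)_9 → 217
217 = (2,6,1)_9 → 225
225 = (2,7,0)_9 → 351
351 = (4,3,0)_9 → 91
91 = (1,1,1)_9 → 3
3 = (3)_9 → 27
27 = (3,0)_9 → 27  — 27 already appeared earlier.

27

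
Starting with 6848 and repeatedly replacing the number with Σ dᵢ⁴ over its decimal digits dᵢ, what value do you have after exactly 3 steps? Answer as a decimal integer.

9474

6848 → 6⁴ + 8⁴ + 4⁴ + 8⁴ = 9744
9744 → 9⁴ + 7⁴ + 4⁴ + 4⁴ = 9474
9474 → 9⁴ + 4⁴ + 7⁴ + 4⁴ = 9474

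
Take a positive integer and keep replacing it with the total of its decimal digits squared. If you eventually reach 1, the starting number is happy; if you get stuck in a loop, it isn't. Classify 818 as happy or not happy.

happy

818 → 8² + 1² + 8² = 64 + 1 + 64 = 129
129 → 1² + 2² + 9² = 1 + 4 + 81 = 86
86 → 8² + 6² = 64 + 36 = 100
100 → 1² + 0² + 0² = 1 + 0 + 0 = 1  — reached 1.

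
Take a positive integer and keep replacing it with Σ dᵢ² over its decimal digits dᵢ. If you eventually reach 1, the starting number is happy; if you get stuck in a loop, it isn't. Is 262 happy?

happy

262 → 2² + 6² + 2² = 44
44 → 4² + 4² = 32
32 → 3² + 2² = 13
13 → 1² + 3² = 10
10 → 1² + 0² = 1  — reached 1.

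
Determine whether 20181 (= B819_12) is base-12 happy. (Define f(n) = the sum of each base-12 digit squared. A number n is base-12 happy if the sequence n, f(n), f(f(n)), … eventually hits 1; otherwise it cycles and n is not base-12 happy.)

20181 = (11,8,1,9)_12 → 11² + 8² + 1² + 9² = 121 + 64 + 1 + 81 = 267
267 = (1,10,3)_12 → 1² + 10² + 3² = 1 + 100 + 9 = 110
110 = (9,2)_12 → 9² + 2² = 81 + 4 = 85
85 = (7,1)_12 → 7² + 1² = 49 + 1 = 50
50 = (4,2)_12 → 4² + 2² = 16 + 4 = 20
20 = (1,8)_12 → 1² + 8² = 1 + 64 = 65
65 = (5,5)_12 → 5² + 5² = 25 + 25 = 50  — 50 already seen; the sequence cycles without reaching 1.

not base-12 happy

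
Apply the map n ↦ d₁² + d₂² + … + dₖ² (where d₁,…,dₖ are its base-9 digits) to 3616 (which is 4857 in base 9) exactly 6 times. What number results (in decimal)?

68

3616 = (4,8,5,7)_9 → 4² + 8² + 5² + 7² = 154
154 = (1,8,1)_9 → 1² + 8² + 1² = 66
66 = (7,3)_9 → 7² + 3² = 58
58 = (6,4)_9 → 6² + 4² = 52
52 = (5,7)_9 → 5² + 7² = 74
74 = (8,2)_9 → 8² + 2² = 68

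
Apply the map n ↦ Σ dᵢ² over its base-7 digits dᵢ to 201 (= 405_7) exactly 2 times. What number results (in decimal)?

201 = (4,0,5)_7 → 4² + 0² + 5² = 16 + 0 + 25 = 41
41 = (5,6)_7 → 5² + 6² = 25 + 36 = 61

61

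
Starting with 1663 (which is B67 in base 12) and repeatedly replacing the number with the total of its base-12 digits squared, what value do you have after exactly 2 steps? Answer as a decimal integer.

30

1663 = (11,6,7)_12 → 11² + 6² + 7² = 121 + 36 + 49 = 206
206 = (1,5,2)_12 → 1² + 5² + 2² = 1 + 25 + 4 = 30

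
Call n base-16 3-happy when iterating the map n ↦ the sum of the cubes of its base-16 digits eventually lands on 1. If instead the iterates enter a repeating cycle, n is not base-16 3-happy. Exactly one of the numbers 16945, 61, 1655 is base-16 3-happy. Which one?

16945

16945: 16945 → 100 → 280 → 514 → 16 → 1  — reaches 1 (base-16 3-happy)
61: 61 → 2224 → 1843 → 397 → 2710 → 1945 → 1801 → 1072 → 91 → 1456 → 1456  — repeats 1456 (not base-16 3-happy)
1655: 1655 → 902 → 755 → 3410 → 2330 → 1730 → 1952 → 1343 → 3527 → 4268 → 2729 → 2729  — repeats 2729 (not base-16 3-happy)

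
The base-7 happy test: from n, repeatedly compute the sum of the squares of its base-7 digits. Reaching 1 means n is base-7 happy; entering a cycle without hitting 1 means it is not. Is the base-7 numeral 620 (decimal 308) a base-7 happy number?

308 = (6,2,0)_7 → 6² + 2² + 0² = 36 + 4 + 0 = 40
40 = (5,5)_7 → 5² + 5² = 25 + 25 = 50
50 = (1,0,1)_7 → 1² + 0² + 1² = 1 + 0 + 1 = 2
2 = (2)_7 → 2² = 4
4 = (4)_7 → 4² = 16
16 = (2,2)_7 → 2² + 2² = 4 + 4 = 8
8 = (1,1)_7 → 1² + 1² = 1 + 1 = 2  — 2 already seen; the sequence cycles without reaching 1.

not base-7 happy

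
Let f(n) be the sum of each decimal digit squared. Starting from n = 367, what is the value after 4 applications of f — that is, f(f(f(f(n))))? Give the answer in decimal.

367 → 94
94 → 97
97 → 130
130 → 10

10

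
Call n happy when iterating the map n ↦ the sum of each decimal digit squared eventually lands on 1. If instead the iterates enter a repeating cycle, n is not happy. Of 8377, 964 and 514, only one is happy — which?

964

8377: 8377 → 171 → 51 → 26 → 40 → 16 → 37 → 58 → 89 → 145 → 42 → 20 → 4 → 16  — repeats 16 (not happy)
964: 964 → 133 → 19 → 82 → 68 → 100 → 1  — reaches 1 (happy)
514: 514 → 42 → 20 → 4 → 16 → 37 → 58 → 89 → 145 → 42  — repeats 42 (not happy)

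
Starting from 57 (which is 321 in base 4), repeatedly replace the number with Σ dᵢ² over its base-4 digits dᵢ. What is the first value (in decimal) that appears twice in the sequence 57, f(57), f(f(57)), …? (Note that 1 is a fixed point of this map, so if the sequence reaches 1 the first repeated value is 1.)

57 = (3,2,1)_4 → 3² + 2² + 1² = 14
14 = (3,2)_4 → 3² + 2² = 13
13 = (3,1)_4 → 3² + 1² = 10
10 = (2,2)_4 → 2² + 2² = 8
8 = (2,0)_4 → 2² + 0² = 4
4 = (1,0)_4 → 1² + 0² = 1  — reached the fixed point 1.
1 → 1, so 1 is the first repeated value.

1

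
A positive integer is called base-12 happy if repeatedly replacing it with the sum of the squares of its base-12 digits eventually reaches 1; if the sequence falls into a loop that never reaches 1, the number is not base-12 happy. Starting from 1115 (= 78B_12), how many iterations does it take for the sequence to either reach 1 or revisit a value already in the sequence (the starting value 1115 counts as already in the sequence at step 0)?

1115 = (7,8,11)_12 → 7² + 8² + 11² = 234
234 = (1,7,6)_12 → 1² + 7² + 6² = 86
86 = (7,2)_12 → 7² + 2² = 53
53 = (4,5)_12 → 4² + 5² = 41
41 = (3,5)_12 → 3² + 5² = 34
34 = (2,10)_12 → 2² + 10² = 104
104 = (8,8)_12 → 8² + 8² = 128
128 = (10,8)_12 → 10² + 8² = 164
164 = (1,1,8)_12 → 1² + 1² + 8² = 66
66 = (5,6)_12 → 5² + 6² = 61
61 = (5,1)_12 → 5² + 1² = 26
26 = (2,2)_12 → 2² + 2² = 8
8 = (8)_12 → 8² = 64
64 = (5,4)_12 → 5² + 4² = 41  — 41 repeats.
That took 14 steps.

14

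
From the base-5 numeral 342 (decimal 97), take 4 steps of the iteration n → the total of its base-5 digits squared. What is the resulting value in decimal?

13

97 = (3,4,2)_5 → 3² + 4² + 2² = 29
29 = (1,0,4)_5 → 1² + 0² + 4² = 17
17 = (3,2)_5 → 3² + 2² = 13
13 = (2,3)_5 → 2² + 3² = 13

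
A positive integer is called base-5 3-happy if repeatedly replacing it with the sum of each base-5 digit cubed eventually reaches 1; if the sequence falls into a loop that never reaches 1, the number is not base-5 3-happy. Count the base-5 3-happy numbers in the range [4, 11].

1

4: 4 → 64 → 80 → 28 → 28  — not base-5 3-happy
5: 5 → 1  — base-5 3-happy
6: 6 → 2 → 8 → 28 → 28  — not base-5 3-happy
7: 7 → 9 → 65 → 35 → 9  — not base-5 3-happy
8: 8 → 28 → 28  — not base-5 3-happy
9: 9 → 65 → 35 → 9  — not base-5 3-happy
10: 10 → 8 → 28 → 28  — not base-5 3-happy
11: 11 → 9 → 65 → 35 → 9  — not base-5 3-happy
base-5 3-happy: 5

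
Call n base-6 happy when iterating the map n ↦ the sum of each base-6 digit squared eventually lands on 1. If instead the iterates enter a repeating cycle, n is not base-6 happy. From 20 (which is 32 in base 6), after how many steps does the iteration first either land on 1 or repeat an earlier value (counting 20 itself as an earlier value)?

8

20 = (3,2)_6 → 3² + 2² = 13
13 = (2,1)_6 → 2² + 1² = 5
5 = (5)_6 → 5² = 25
25 = (4,1)_6 → 4² + 1² = 17
17 = (2,5)_6 → 2² + 5² = 29
29 = (4,5)_6 → 4² + 5² = 41
41 = (1,0,5)_6 → 1² + 0² + 5² = 26
26 = (4,2)_6 → 4² + 2² = 20  — 20 repeats.
That took 8 steps.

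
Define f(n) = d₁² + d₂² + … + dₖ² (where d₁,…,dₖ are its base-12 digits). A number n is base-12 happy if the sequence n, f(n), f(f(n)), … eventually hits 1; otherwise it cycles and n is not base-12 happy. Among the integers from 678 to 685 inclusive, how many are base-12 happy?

678: 678 → 116 → 145 → 2 → 4 → 16 → 17 → 26 → 8 → 64 → 41 → 34 → 104 → 128 → 164 → 66 → 61 → 26  — not base-12 happy
679: 679 → 129 → 181 → 11 → 121 → 101 → 89 → 74 → 40 → 25 → 5 → 25  — not base-12 happy
680: 680 → 144 → 1  — base-12 happy
681: 681 → 161 → 27 → 13 → 2 → 4 → 16 → 17 → 26 → 8 → 64 → 41 → 34 → 104 → 128 → 164 → 66 → 61 → 26  — not base-12 happy
682: 682 → 180 → 10 → 100 → 80 → 100  — not base-12 happy
683: 683 → 201 → 98 → 68 → 89 → 74 → 40 → 25 → 5 → 25  — not base-12 happy
684: 684 → 97 → 65 → 50 → 20 → 65  — not base-12 happy
685: 685 → 98 → 68 → 89 → 74 → 40 → 25 → 5 → 25  — not base-12 happy
base-12 happy: 680

1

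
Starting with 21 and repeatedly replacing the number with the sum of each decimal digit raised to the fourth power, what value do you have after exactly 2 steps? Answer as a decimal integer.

21 → 2⁴ + 1⁴ = 17
17 → 1⁴ + 7⁴ = 2402

2402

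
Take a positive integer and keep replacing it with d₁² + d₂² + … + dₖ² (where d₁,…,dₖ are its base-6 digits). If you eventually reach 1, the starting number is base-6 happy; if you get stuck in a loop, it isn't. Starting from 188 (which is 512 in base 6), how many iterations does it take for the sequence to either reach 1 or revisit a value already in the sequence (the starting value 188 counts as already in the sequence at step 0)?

188 = (5,1,2)_6 → 5² + 1² + 2² = 25 + 1 + 4 = 30
30 = (5,0)_6 → 5² + 0² = 25 + 0 = 25
25 = (4,1)_6 → 4² + 1² = 16 + 1 = 17
17 = (2,5)_6 → 2² + 5² = 4 + 25 = 29
29 = (4,5)_6 → 4² + 5² = 16 + 25 = 41
41 = (1,0,5)_6 → 1² + 0² + 5² = 1 + 0 + 25 = 26
26 = (4,2)_6 → 4² + 2² = 16 + 4 = 20
20 = (3,2)_6 → 3² + 2² = 9 + 4 = 13
13 = (2,1)_6 → 2² + 1² = 4 + 1 = 5
5 = (5)_6 → 5² = 25  — 25 repeats.
That took 10 steps.

10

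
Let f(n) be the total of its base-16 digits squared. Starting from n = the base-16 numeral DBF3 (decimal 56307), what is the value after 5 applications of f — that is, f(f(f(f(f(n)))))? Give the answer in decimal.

29

56307 = (13,11,15,3)_16 → 13² + 11² + 15² + 3² = 524
524 = (2,0,12)_16 → 2² + 0² + 12² = 148
148 = (9,4)_16 → 9² + 4² = 97
97 = (6,1)_16 → 6² + 1² = 37
37 = (2,5)_16 → 2² + 5² = 29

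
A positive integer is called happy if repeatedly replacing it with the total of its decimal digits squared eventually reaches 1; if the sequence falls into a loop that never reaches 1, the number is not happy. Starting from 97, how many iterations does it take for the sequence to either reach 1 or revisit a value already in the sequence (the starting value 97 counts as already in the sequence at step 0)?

97 → 9² + 7² = 130
130 → 1² + 3² + 0² = 10
10 → 1² + 0² = 1  — reached 1.
That took 3 steps.

3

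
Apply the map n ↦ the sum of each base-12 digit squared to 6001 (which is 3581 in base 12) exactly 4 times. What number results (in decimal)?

10

6001 = (3,5,8,1)_12 → 3² + 5² + 8² + 1² = 9 + 25 + 64 + 1 = 99
99 = (8,3)_12 → 8² + 3² = 64 + 9 = 73
73 = (6,1)_12 → 6² + 1² = 36 + 1 = 37
37 = (3,1)_12 → 3² + 1² = 9 + 1 = 10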